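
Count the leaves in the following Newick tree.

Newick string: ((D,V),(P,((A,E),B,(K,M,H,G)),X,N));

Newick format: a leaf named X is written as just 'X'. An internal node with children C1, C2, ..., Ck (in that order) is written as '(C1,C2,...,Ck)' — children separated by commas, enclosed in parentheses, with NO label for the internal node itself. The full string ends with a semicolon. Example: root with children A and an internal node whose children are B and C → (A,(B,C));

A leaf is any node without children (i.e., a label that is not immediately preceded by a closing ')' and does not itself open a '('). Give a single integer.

Newick: ((D,V),(P,((A,E),B,(K,M,H,G)),X,N));
Scan left-to-right; a leaf is any maximal label run not followed by '(':
  pos 2: leaf 'D' → count = 1
  pos 4: leaf 'V' → count = 2
  pos 8: leaf 'P' → count = 3
  pos 12: leaf 'A' → count = 4
  pos 14: leaf 'E' → count = 5
  pos 17: leaf 'B' → count = 6
  pos 20: leaf 'K' → count = 7
  pos 22: leaf 'M' → count = 8
  pos 24: leaf 'H' → count = 9
  pos 26: leaf 'G' → count = 10
  pos 30: leaf 'X' → count = 11
  pos 32: leaf 'N' → count = 12
Total leaves: 12

Answer: 12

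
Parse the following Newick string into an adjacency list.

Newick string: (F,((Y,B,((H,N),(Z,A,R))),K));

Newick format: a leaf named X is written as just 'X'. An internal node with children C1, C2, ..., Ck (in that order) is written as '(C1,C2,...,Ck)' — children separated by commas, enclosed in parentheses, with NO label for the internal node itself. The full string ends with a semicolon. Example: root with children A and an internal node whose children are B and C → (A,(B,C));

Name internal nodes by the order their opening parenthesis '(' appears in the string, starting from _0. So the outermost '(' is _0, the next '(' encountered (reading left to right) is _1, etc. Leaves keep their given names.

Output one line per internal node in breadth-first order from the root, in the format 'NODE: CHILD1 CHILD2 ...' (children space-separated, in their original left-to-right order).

Input: (F,((Y,B,((H,N),(Z,A,R))),K));
Scanning left-to-right, naming '(' by encounter order:
  pos 0: '(' -> open internal node _0 (depth 1)
  pos 3: '(' -> open internal node _1 (depth 2)
  pos 4: '(' -> open internal node _2 (depth 3)
  pos 9: '(' -> open internal node _3 (depth 4)
  pos 10: '(' -> open internal node _4 (depth 5)
  pos 14: ')' -> close internal node _4 (now at depth 4)
  pos 16: '(' -> open internal node _5 (depth 5)
  pos 22: ')' -> close internal node _5 (now at depth 4)
  pos 23: ')' -> close internal node _3 (now at depth 3)
  pos 24: ')' -> close internal node _2 (now at depth 2)
  pos 27: ')' -> close internal node _1 (now at depth 1)
  pos 28: ')' -> close internal node _0 (now at depth 0)
Total internal nodes: 6
BFS adjacency from root:
  _0: F _1
  _1: _2 K
  _2: Y B _3
  _3: _4 _5
  _4: H N
  _5: Z A R

Answer: _0: F _1
_1: _2 K
_2: Y B _3
_3: _4 _5
_4: H N
_5: Z A R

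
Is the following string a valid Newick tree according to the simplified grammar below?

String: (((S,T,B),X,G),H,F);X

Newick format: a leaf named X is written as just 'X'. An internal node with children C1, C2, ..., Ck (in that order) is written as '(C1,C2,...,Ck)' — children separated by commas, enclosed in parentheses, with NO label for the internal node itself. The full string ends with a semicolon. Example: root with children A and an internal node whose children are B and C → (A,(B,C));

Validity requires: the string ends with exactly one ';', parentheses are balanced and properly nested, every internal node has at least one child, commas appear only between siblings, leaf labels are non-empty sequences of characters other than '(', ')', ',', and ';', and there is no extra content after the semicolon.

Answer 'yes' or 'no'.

Answer: no

Derivation:
Input: (((S,T,B),X,G),H,F);X
Paren balance: 3 '(' vs 3 ')' OK
Ends with single ';': False
Full parse: FAILS (must end with ;)
Valid: False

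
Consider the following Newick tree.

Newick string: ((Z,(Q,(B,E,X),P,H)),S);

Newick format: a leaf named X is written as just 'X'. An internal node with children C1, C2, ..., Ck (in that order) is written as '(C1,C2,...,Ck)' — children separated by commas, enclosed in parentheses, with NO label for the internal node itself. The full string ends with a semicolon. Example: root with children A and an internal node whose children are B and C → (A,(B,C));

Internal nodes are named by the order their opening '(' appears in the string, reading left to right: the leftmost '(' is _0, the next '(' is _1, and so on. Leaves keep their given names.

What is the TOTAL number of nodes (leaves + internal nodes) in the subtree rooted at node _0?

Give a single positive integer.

Newick: ((Z,(Q,(B,E,X),P,H)),S);
Locate _0: it is the '(' at position 0 (the 1st '(' reading left to right).
Query: subtree rooted at _0
_0: subtree_size = 1 + 11
  _1: subtree_size = 1 + 9
    Z: subtree_size = 1 + 0
    _2: subtree_size = 1 + 7
      Q: subtree_size = 1 + 0
      _3: subtree_size = 1 + 3
        B: subtree_size = 1 + 0
        E: subtree_size = 1 + 0
        X: subtree_size = 1 + 0
      P: subtree_size = 1 + 0
      H: subtree_size = 1 + 0
  S: subtree_size = 1 + 0
Total subtree size of _0: 12

Answer: 12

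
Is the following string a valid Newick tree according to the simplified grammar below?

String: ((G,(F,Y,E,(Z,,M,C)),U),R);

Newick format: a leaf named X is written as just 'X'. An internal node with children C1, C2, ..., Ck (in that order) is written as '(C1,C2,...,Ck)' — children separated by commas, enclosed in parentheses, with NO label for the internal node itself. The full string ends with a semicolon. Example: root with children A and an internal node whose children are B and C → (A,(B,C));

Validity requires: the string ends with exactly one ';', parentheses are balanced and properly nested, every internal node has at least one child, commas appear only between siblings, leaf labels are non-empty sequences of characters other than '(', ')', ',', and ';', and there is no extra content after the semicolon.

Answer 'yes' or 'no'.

Answer: no

Derivation:
Input: ((G,(F,Y,E,(Z,,M,C)),U),R);
Paren balance: 4 '(' vs 4 ')' OK
Ends with single ';': True
Full parse: FAILS (empty leaf label at pos 14)
Valid: False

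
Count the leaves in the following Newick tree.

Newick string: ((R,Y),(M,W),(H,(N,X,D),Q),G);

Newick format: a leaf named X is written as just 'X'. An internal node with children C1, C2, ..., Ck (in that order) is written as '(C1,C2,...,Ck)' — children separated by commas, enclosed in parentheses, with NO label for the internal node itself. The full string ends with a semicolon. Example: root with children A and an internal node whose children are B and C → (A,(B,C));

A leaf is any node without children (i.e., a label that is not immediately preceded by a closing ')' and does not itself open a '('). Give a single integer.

Answer: 10

Derivation:
Newick: ((R,Y),(M,W),(H,(N,X,D),Q),G);
Scan left-to-right; a leaf is any maximal label run not followed by '(':
  pos 2: leaf 'R' → count = 1
  pos 4: leaf 'Y' → count = 2
  pos 8: leaf 'M' → count = 3
  pos 10: leaf 'W' → count = 4
  pos 14: leaf 'H' → count = 5
  pos 17: leaf 'N' → count = 6
  pos 19: leaf 'X' → count = 7
  pos 21: leaf 'D' → count = 8
  pos 24: leaf 'Q' → count = 9
  pos 27: leaf 'G' → count = 10
Total leaves: 10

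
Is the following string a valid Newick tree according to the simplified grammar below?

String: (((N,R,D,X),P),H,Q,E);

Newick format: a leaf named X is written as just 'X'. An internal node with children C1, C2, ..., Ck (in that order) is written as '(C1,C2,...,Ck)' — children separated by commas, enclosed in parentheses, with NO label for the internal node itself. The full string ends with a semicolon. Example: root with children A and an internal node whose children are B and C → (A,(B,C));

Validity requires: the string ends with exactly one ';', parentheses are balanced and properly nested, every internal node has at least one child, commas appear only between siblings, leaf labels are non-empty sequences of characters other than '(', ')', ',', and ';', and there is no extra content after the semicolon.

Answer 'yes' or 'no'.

Answer: yes

Derivation:
Input: (((N,R,D,X),P),H,Q,E);
Paren balance: 3 '(' vs 3 ')' OK
Ends with single ';': True
Full parse: OK
Valid: True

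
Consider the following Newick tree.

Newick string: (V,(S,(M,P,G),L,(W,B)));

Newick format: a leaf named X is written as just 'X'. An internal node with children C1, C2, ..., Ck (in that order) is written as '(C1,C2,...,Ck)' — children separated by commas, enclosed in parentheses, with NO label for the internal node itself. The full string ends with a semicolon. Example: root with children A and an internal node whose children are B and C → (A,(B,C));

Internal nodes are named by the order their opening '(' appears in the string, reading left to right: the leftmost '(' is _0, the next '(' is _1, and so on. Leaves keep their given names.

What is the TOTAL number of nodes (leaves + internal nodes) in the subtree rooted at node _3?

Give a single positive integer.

Newick: (V,(S,(M,P,G),L,(W,B)));
Locate _3: it is the '(' at position 16 (the 4th '(' reading left to right).
Query: subtree rooted at _3
_3: subtree_size = 1 + 2
  W: subtree_size = 1 + 0
  B: subtree_size = 1 + 0
Total subtree size of _3: 3

Answer: 3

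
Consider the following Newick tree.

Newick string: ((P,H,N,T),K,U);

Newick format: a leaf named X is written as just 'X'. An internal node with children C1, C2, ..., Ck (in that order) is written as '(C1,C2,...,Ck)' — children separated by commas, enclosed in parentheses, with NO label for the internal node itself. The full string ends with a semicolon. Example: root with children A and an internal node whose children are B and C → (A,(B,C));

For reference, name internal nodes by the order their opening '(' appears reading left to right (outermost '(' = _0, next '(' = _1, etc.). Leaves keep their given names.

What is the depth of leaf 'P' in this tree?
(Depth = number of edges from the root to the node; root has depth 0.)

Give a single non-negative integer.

Newick: ((P,H,N,T),K,U);
Naming internals by '(' encounter order: outermost '(' = _0, next = _1, ...
Query node: P
Path from root: _0 -> _1 -> P
Depth of P: 2 (number of edges from root)

Answer: 2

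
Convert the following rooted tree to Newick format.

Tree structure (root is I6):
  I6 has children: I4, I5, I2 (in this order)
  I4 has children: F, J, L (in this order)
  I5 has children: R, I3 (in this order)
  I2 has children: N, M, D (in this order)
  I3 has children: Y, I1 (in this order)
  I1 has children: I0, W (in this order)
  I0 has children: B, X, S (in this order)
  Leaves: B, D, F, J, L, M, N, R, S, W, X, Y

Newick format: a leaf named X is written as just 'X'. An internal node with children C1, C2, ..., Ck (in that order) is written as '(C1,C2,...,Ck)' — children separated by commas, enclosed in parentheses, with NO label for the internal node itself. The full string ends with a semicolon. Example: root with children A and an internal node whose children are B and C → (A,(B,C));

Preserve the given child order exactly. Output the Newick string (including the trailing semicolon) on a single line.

internal I6 with children ['I4', 'I5', 'I2']
  internal I4 with children ['F', 'J', 'L']
    leaf 'F' → 'F'
    leaf 'J' → 'J'
    leaf 'L' → 'L'
  → '(F,J,L)'
  internal I5 with children ['R', 'I3']
    leaf 'R' → 'R'
    internal I3 with children ['Y', 'I1']
      leaf 'Y' → 'Y'
      internal I1 with children ['I0', 'W']
        internal I0 with children ['B', 'X', 'S']
          leaf 'B' → 'B'
          leaf 'X' → 'X'
          leaf 'S' → 'S'
        → '(B,X,S)'
        leaf 'W' → 'W'
      → '((B,X,S),W)'
    → '(Y,((B,X,S),W))'
  → '(R,(Y,((B,X,S),W)))'
  internal I2 with children ['N', 'M', 'D']
    leaf 'N' → 'N'
    leaf 'M' → 'M'
    leaf 'D' → 'D'
  → '(N,M,D)'
→ '((F,J,L),(R,(Y,((B,X,S),W))),(N,M,D))'
Final: ((F,J,L),(R,(Y,((B,X,S),W))),(N,M,D));

Answer: ((F,J,L),(R,(Y,((B,X,S),W))),(N,M,D));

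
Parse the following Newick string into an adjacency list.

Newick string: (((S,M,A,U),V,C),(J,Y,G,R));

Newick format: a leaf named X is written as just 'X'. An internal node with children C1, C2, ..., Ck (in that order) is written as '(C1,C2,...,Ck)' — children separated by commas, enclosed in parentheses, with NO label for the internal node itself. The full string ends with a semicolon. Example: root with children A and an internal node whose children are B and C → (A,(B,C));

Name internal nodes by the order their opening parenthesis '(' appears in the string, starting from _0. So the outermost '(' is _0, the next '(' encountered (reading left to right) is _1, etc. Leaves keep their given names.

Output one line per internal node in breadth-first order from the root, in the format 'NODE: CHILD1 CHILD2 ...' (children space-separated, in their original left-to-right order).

Answer: _0: _1 _3
_1: _2 V C
_3: J Y G R
_2: S M A U

Derivation:
Input: (((S,M,A,U),V,C),(J,Y,G,R));
Scanning left-to-right, naming '(' by encounter order:
  pos 0: '(' -> open internal node _0 (depth 1)
  pos 1: '(' -> open internal node _1 (depth 2)
  pos 2: '(' -> open internal node _2 (depth 3)
  pos 10: ')' -> close internal node _2 (now at depth 2)
  pos 15: ')' -> close internal node _1 (now at depth 1)
  pos 17: '(' -> open internal node _3 (depth 2)
  pos 25: ')' -> close internal node _3 (now at depth 1)
  pos 26: ')' -> close internal node _0 (now at depth 0)
Total internal nodes: 4
BFS adjacency from root:
  _0: _1 _3
  _1: _2 V C
  _3: J Y G R
  _2: S M A U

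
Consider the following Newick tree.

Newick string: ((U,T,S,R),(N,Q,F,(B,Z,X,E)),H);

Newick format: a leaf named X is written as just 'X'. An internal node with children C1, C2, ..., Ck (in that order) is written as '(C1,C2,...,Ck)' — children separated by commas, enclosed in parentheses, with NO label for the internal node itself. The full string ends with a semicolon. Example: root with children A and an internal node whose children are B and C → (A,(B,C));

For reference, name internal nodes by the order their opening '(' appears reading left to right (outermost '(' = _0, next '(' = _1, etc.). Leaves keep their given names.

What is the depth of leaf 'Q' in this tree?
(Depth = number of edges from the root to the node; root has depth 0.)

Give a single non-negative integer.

Newick: ((U,T,S,R),(N,Q,F,(B,Z,X,E)),H);
Naming internals by '(' encounter order: outermost '(' = _0, next = _1, ...
Query node: Q
Path from root: _0 -> _2 -> Q
Depth of Q: 2 (number of edges from root)

Answer: 2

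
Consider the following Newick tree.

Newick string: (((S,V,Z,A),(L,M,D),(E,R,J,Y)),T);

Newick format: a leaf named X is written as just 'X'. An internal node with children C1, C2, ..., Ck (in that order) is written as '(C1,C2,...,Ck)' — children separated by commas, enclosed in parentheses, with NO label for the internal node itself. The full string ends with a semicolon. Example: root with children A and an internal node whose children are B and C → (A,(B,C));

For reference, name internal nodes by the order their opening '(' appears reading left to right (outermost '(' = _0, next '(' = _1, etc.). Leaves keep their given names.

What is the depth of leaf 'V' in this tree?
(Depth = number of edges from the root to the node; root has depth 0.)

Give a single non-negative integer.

Newick: (((S,V,Z,A),(L,M,D),(E,R,J,Y)),T);
Naming internals by '(' encounter order: outermost '(' = _0, next = _1, ...
Query node: V
Path from root: _0 -> _1 -> _2 -> V
Depth of V: 3 (number of edges from root)

Answer: 3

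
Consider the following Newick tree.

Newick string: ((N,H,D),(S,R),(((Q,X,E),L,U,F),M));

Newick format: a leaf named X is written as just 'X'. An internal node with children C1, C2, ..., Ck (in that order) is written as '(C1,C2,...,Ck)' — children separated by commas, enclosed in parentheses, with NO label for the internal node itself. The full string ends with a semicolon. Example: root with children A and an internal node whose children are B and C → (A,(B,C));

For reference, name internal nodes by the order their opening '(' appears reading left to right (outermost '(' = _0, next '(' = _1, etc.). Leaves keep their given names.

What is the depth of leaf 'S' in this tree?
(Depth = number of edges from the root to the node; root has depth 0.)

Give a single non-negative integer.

Newick: ((N,H,D),(S,R),(((Q,X,E),L,U,F),M));
Naming internals by '(' encounter order: outermost '(' = _0, next = _1, ...
Query node: S
Path from root: _0 -> _2 -> S
Depth of S: 2 (number of edges from root)

Answer: 2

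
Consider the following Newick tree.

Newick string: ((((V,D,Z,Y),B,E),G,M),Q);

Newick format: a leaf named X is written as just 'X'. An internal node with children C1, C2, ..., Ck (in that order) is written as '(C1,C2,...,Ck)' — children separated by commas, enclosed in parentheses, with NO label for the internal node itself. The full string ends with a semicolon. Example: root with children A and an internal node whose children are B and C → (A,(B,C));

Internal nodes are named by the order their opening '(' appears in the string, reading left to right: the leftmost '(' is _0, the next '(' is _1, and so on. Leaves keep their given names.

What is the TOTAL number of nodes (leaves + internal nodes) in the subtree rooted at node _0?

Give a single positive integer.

Newick: ((((V,D,Z,Y),B,E),G,M),Q);
Locate _0: it is the '(' at position 0 (the 1st '(' reading left to right).
Query: subtree rooted at _0
_0: subtree_size = 1 + 12
  _1: subtree_size = 1 + 10
    _2: subtree_size = 1 + 7
      _3: subtree_size = 1 + 4
        V: subtree_size = 1 + 0
        D: subtree_size = 1 + 0
        Z: subtree_size = 1 + 0
        Y: subtree_size = 1 + 0
      B: subtree_size = 1 + 0
      E: subtree_size = 1 + 0
    G: subtree_size = 1 + 0
    M: subtree_size = 1 + 0
  Q: subtree_size = 1 + 0
Total subtree size of _0: 13

Answer: 13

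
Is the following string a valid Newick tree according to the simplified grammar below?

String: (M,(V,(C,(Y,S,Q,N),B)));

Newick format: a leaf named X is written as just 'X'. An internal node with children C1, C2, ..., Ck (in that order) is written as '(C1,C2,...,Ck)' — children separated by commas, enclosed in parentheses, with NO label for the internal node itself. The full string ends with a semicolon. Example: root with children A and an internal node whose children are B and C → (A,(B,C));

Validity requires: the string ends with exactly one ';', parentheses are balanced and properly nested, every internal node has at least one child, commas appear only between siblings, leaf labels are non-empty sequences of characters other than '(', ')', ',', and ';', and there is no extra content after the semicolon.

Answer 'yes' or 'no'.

Answer: yes

Derivation:
Input: (M,(V,(C,(Y,S,Q,N),B)));
Paren balance: 4 '(' vs 4 ')' OK
Ends with single ';': True
Full parse: OK
Valid: True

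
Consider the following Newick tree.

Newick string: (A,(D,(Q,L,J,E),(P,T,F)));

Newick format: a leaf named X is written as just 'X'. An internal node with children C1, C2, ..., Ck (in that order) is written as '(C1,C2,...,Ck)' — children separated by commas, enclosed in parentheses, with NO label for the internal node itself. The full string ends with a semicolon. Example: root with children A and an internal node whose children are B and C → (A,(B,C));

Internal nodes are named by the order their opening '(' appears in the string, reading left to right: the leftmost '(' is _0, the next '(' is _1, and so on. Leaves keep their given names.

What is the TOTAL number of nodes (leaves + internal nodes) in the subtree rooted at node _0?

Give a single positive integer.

Newick: (A,(D,(Q,L,J,E),(P,T,F)));
Locate _0: it is the '(' at position 0 (the 1st '(' reading left to right).
Query: subtree rooted at _0
_0: subtree_size = 1 + 12
  A: subtree_size = 1 + 0
  _1: subtree_size = 1 + 10
    D: subtree_size = 1 + 0
    _2: subtree_size = 1 + 4
      Q: subtree_size = 1 + 0
      L: subtree_size = 1 + 0
      J: subtree_size = 1 + 0
      E: subtree_size = 1 + 0
    _3: subtree_size = 1 + 3
      P: subtree_size = 1 + 0
      T: subtree_size = 1 + 0
      F: subtree_size = 1 + 0
Total subtree size of _0: 13

Answer: 13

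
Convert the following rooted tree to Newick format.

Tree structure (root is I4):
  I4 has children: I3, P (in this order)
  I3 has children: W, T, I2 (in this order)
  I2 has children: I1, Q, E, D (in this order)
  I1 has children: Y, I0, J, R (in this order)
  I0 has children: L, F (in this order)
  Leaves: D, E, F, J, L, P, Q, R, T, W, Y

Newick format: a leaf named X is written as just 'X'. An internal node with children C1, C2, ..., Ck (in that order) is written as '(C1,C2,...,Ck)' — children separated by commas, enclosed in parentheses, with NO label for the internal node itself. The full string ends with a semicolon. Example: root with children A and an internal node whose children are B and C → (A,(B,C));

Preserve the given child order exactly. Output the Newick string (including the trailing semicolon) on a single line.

Answer: ((W,T,((Y,(L,F),J,R),Q,E,D)),P);

Derivation:
internal I4 with children ['I3', 'P']
  internal I3 with children ['W', 'T', 'I2']
    leaf 'W' → 'W'
    leaf 'T' → 'T'
    internal I2 with children ['I1', 'Q', 'E', 'D']
      internal I1 with children ['Y', 'I0', 'J', 'R']
        leaf 'Y' → 'Y'
        internal I0 with children ['L', 'F']
          leaf 'L' → 'L'
          leaf 'F' → 'F'
        → '(L,F)'
        leaf 'J' → 'J'
        leaf 'R' → 'R'
      → '(Y,(L,F),J,R)'
      leaf 'Q' → 'Q'
      leaf 'E' → 'E'
      leaf 'D' → 'D'
    → '((Y,(L,F),J,R),Q,E,D)'
  → '(W,T,((Y,(L,F),J,R),Q,E,D))'
  leaf 'P' → 'P'
→ '((W,T,((Y,(L,F),J,R),Q,E,D)),P)'
Final: ((W,T,((Y,(L,F),J,R),Q,E,D)),P);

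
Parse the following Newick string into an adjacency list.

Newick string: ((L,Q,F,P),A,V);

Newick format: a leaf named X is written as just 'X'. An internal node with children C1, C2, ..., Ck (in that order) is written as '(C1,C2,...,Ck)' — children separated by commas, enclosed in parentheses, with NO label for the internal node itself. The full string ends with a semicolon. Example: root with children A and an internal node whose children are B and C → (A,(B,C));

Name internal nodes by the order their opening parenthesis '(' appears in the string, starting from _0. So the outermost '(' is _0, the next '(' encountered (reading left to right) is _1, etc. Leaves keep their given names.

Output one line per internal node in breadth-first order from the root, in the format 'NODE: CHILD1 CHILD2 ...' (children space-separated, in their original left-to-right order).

Answer: _0: _1 A V
_1: L Q F P

Derivation:
Input: ((L,Q,F,P),A,V);
Scanning left-to-right, naming '(' by encounter order:
  pos 0: '(' -> open internal node _0 (depth 1)
  pos 1: '(' -> open internal node _1 (depth 2)
  pos 9: ')' -> close internal node _1 (now at depth 1)
  pos 14: ')' -> close internal node _0 (now at depth 0)
Total internal nodes: 2
BFS adjacency from root:
  _0: _1 A V
  _1: L Q F P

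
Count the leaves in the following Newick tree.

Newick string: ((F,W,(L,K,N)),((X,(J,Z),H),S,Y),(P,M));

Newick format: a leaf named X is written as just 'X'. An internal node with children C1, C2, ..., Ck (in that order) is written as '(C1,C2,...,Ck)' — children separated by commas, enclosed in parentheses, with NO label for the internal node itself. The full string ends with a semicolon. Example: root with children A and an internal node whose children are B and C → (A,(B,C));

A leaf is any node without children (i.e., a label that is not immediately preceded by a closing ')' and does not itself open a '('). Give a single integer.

Answer: 13

Derivation:
Newick: ((F,W,(L,K,N)),((X,(J,Z),H),S,Y),(P,M));
Scan left-to-right; a leaf is any maximal label run not followed by '(':
  pos 2: leaf 'F' → count = 1
  pos 4: leaf 'W' → count = 2
  pos 7: leaf 'L' → count = 3
  pos 9: leaf 'K' → count = 4
  pos 11: leaf 'N' → count = 5
  pos 17: leaf 'X' → count = 6
  pos 20: leaf 'J' → count = 7
  pos 22: leaf 'Z' → count = 8
  pos 25: leaf 'H' → count = 9
  pos 28: leaf 'S' → count = 10
  pos 30: leaf 'Y' → count = 11
  pos 34: leaf 'P' → count = 12
  pos 36: leaf 'M' → count = 13
Total leaves: 13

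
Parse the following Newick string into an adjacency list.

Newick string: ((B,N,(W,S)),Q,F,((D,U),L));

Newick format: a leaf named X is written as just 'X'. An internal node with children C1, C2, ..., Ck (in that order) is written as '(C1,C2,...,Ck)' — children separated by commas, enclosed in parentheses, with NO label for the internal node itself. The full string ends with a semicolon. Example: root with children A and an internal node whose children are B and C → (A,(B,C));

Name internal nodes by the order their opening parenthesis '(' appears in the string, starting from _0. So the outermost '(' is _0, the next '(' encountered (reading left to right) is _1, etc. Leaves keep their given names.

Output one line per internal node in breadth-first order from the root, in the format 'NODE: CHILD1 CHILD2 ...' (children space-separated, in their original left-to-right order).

Answer: _0: _1 Q F _3
_1: B N _2
_3: _4 L
_2: W S
_4: D U

Derivation:
Input: ((B,N,(W,S)),Q,F,((D,U),L));
Scanning left-to-right, naming '(' by encounter order:
  pos 0: '(' -> open internal node _0 (depth 1)
  pos 1: '(' -> open internal node _1 (depth 2)
  pos 6: '(' -> open internal node _2 (depth 3)
  pos 10: ')' -> close internal node _2 (now at depth 2)
  pos 11: ')' -> close internal node _1 (now at depth 1)
  pos 17: '(' -> open internal node _3 (depth 2)
  pos 18: '(' -> open internal node _4 (depth 3)
  pos 22: ')' -> close internal node _4 (now at depth 2)
  pos 25: ')' -> close internal node _3 (now at depth 1)
  pos 26: ')' -> close internal node _0 (now at depth 0)
Total internal nodes: 5
BFS adjacency from root:
  _0: _1 Q F _3
  _1: B N _2
  _3: _4 L
  _2: W S
  _4: D U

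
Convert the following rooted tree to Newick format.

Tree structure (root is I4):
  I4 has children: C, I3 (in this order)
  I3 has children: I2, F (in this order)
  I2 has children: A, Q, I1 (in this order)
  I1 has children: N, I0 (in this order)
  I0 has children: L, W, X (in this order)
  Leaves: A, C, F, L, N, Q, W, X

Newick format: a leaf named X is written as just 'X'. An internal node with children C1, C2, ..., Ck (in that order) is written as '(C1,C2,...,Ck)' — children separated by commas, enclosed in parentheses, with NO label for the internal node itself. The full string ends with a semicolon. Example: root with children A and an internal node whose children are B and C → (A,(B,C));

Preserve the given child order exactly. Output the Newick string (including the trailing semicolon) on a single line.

Answer: (C,((A,Q,(N,(L,W,X))),F));

Derivation:
internal I4 with children ['C', 'I3']
  leaf 'C' → 'C'
  internal I3 with children ['I2', 'F']
    internal I2 with children ['A', 'Q', 'I1']
      leaf 'A' → 'A'
      leaf 'Q' → 'Q'
      internal I1 with children ['N', 'I0']
        leaf 'N' → 'N'
        internal I0 with children ['L', 'W', 'X']
          leaf 'L' → 'L'
          leaf 'W' → 'W'
          leaf 'X' → 'X'
        → '(L,W,X)'
      → '(N,(L,W,X))'
    → '(A,Q,(N,(L,W,X)))'
    leaf 'F' → 'F'
  → '((A,Q,(N,(L,W,X))),F)'
→ '(C,((A,Q,(N,(L,W,X))),F))'
Final: (C,((A,Q,(N,(L,W,X))),F));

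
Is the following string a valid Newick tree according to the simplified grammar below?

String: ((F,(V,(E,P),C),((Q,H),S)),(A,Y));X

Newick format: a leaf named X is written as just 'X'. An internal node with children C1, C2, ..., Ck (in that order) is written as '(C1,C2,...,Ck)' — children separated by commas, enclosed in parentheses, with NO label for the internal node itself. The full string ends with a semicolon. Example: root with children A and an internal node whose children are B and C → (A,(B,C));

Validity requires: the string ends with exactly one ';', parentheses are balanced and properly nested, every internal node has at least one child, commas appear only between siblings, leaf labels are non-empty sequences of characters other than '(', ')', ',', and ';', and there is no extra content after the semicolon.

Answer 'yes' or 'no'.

Answer: no

Derivation:
Input: ((F,(V,(E,P),C),((Q,H),S)),(A,Y));X
Paren balance: 7 '(' vs 7 ')' OK
Ends with single ';': False
Full parse: FAILS (must end with ;)
Valid: False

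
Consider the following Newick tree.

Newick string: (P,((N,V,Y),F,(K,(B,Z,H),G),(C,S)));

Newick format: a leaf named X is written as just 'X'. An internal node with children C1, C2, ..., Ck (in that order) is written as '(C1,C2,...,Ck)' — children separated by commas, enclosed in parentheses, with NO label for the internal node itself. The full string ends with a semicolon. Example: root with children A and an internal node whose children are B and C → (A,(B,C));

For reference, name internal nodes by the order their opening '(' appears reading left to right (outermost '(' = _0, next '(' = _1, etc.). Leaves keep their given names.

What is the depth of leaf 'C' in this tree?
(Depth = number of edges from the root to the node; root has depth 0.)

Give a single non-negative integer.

Answer: 3

Derivation:
Newick: (P,((N,V,Y),F,(K,(B,Z,H),G),(C,S)));
Naming internals by '(' encounter order: outermost '(' = _0, next = _1, ...
Query node: C
Path from root: _0 -> _1 -> _5 -> C
Depth of C: 3 (number of edges from root)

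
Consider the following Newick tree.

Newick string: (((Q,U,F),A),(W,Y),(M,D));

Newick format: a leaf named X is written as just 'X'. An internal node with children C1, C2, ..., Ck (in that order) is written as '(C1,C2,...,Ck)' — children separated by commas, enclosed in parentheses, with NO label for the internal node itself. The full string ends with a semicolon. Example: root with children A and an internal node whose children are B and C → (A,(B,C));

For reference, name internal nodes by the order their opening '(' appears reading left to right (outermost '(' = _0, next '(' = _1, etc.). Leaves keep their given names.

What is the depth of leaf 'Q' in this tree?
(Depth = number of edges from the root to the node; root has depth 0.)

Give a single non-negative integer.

Newick: (((Q,U,F),A),(W,Y),(M,D));
Naming internals by '(' encounter order: outermost '(' = _0, next = _1, ...
Query node: Q
Path from root: _0 -> _1 -> _2 -> Q
Depth of Q: 3 (number of edges from root)

Answer: 3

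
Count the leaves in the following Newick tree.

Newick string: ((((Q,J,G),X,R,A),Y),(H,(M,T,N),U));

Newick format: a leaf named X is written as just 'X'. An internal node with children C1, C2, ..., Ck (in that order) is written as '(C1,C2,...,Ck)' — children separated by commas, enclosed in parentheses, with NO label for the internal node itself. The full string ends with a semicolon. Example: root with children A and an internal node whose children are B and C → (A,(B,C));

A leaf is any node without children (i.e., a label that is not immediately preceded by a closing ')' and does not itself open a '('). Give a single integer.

Newick: ((((Q,J,G),X,R,A),Y),(H,(M,T,N),U));
Scan left-to-right; a leaf is any maximal label run not followed by '(':
  pos 4: leaf 'Q' → count = 1
  pos 6: leaf 'J' → count = 2
  pos 8: leaf 'G' → count = 3
  pos 11: leaf 'X' → count = 4
  pos 13: leaf 'R' → count = 5
  pos 15: leaf 'A' → count = 6
  pos 18: leaf 'Y' → count = 7
  pos 22: leaf 'H' → count = 8
  pos 25: leaf 'M' → count = 9
  pos 27: leaf 'T' → count = 10
  pos 29: leaf 'N' → count = 11
  pos 32: leaf 'U' → count = 12
Total leaves: 12

Answer: 12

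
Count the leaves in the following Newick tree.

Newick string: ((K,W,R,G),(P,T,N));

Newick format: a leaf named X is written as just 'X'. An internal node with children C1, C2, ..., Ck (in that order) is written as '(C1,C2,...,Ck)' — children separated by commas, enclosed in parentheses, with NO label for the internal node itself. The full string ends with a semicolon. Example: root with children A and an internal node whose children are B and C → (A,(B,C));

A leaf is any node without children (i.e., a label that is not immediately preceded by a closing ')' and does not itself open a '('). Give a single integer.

Newick: ((K,W,R,G),(P,T,N));
Scan left-to-right; a leaf is any maximal label run not followed by '(':
  pos 2: leaf 'K' → count = 1
  pos 4: leaf 'W' → count = 2
  pos 6: leaf 'R' → count = 3
  pos 8: leaf 'G' → count = 4
  pos 12: leaf 'P' → count = 5
  pos 14: leaf 'T' → count = 6
  pos 16: leaf 'N' → count = 7
Total leaves: 7

Answer: 7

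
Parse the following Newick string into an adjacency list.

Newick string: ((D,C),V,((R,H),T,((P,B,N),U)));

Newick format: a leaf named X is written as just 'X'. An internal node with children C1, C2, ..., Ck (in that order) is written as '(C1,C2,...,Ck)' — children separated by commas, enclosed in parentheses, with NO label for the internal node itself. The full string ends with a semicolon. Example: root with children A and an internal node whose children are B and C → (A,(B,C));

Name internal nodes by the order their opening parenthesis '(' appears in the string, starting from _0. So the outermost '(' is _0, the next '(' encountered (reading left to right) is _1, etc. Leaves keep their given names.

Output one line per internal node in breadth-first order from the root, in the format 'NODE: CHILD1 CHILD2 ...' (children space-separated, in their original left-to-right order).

Answer: _0: _1 V _2
_1: D C
_2: _3 T _4
_3: R H
_4: _5 U
_5: P B N

Derivation:
Input: ((D,C),V,((R,H),T,((P,B,N),U)));
Scanning left-to-right, naming '(' by encounter order:
  pos 0: '(' -> open internal node _0 (depth 1)
  pos 1: '(' -> open internal node _1 (depth 2)
  pos 5: ')' -> close internal node _1 (now at depth 1)
  pos 9: '(' -> open internal node _2 (depth 2)
  pos 10: '(' -> open internal node _3 (depth 3)
  pos 14: ')' -> close internal node _3 (now at depth 2)
  pos 18: '(' -> open internal node _4 (depth 3)
  pos 19: '(' -> open internal node _5 (depth 4)
  pos 25: ')' -> close internal node _5 (now at depth 3)
  pos 28: ')' -> close internal node _4 (now at depth 2)
  pos 29: ')' -> close internal node _2 (now at depth 1)
  pos 30: ')' -> close internal node _0 (now at depth 0)
Total internal nodes: 6
BFS adjacency from root:
  _0: _1 V _2
  _1: D C
  _2: _3 T _4
  _3: R H
  _4: _5 U
  _5: P B N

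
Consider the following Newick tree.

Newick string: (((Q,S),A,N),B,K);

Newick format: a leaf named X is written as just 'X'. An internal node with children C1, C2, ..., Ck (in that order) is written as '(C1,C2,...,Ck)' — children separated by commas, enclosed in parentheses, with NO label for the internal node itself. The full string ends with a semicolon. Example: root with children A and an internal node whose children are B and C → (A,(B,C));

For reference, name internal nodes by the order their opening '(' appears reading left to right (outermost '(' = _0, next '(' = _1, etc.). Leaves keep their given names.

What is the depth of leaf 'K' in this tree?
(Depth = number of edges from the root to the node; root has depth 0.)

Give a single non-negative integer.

Answer: 1

Derivation:
Newick: (((Q,S),A,N),B,K);
Naming internals by '(' encounter order: outermost '(' = _0, next = _1, ...
Query node: K
Path from root: _0 -> K
Depth of K: 1 (number of edges from root)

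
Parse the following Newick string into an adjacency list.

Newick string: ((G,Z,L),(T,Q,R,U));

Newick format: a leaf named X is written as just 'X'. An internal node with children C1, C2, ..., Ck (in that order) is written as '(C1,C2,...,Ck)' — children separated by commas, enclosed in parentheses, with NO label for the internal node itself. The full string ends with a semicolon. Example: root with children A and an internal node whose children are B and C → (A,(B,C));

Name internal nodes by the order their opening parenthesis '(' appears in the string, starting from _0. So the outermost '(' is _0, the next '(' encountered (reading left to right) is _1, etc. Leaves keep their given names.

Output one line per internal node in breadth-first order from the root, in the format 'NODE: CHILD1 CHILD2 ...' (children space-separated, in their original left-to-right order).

Answer: _0: _1 _2
_1: G Z L
_2: T Q R U

Derivation:
Input: ((G,Z,L),(T,Q,R,U));
Scanning left-to-right, naming '(' by encounter order:
  pos 0: '(' -> open internal node _0 (depth 1)
  pos 1: '(' -> open internal node _1 (depth 2)
  pos 7: ')' -> close internal node _1 (now at depth 1)
  pos 9: '(' -> open internal node _2 (depth 2)
  pos 17: ')' -> close internal node _2 (now at depth 1)
  pos 18: ')' -> close internal node _0 (now at depth 0)
Total internal nodes: 3
BFS adjacency from root:
  _0: _1 _2
  _1: G Z L
  _2: T Q R U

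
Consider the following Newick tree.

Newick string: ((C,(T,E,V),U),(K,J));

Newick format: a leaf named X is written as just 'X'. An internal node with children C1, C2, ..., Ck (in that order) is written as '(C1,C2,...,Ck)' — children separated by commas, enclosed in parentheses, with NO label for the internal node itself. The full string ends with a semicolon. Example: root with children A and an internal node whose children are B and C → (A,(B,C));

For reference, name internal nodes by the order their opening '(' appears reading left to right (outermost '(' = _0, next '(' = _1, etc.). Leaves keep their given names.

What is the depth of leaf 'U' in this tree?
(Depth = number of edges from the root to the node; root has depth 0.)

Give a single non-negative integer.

Newick: ((C,(T,E,V),U),(K,J));
Naming internals by '(' encounter order: outermost '(' = _0, next = _1, ...
Query node: U
Path from root: _0 -> _1 -> U
Depth of U: 2 (number of edges from root)

Answer: 2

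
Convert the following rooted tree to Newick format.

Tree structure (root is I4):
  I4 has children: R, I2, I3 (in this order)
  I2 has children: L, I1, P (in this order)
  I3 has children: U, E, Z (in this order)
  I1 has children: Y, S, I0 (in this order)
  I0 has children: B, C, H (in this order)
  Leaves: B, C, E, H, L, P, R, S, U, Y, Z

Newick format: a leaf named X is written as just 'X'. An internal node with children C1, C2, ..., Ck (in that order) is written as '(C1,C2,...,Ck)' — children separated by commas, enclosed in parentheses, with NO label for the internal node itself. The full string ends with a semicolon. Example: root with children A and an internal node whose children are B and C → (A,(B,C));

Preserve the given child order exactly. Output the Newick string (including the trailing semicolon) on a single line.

Answer: (R,(L,(Y,S,(B,C,H)),P),(U,E,Z));

Derivation:
internal I4 with children ['R', 'I2', 'I3']
  leaf 'R' → 'R'
  internal I2 with children ['L', 'I1', 'P']
    leaf 'L' → 'L'
    internal I1 with children ['Y', 'S', 'I0']
      leaf 'Y' → 'Y'
      leaf 'S' → 'S'
      internal I0 with children ['B', 'C', 'H']
        leaf 'B' → 'B'
        leaf 'C' → 'C'
        leaf 'H' → 'H'
      → '(B,C,H)'
    → '(Y,S,(B,C,H))'
    leaf 'P' → 'P'
  → '(L,(Y,S,(B,C,H)),P)'
  internal I3 with children ['U', 'E', 'Z']
    leaf 'U' → 'U'
    leaf 'E' → 'E'
    leaf 'Z' → 'Z'
  → '(U,E,Z)'
→ '(R,(L,(Y,S,(B,C,H)),P),(U,E,Z))'
Final: (R,(L,(Y,S,(B,C,H)),P),(U,E,Z));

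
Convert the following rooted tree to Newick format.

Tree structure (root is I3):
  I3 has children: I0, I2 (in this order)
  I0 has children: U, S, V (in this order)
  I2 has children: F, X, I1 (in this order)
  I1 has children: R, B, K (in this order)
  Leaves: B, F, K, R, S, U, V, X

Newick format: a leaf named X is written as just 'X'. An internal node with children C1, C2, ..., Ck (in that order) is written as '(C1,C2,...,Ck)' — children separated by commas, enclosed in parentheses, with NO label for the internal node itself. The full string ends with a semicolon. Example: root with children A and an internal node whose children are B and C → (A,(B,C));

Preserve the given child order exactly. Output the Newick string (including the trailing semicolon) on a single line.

Answer: ((U,S,V),(F,X,(R,B,K)));

Derivation:
internal I3 with children ['I0', 'I2']
  internal I0 with children ['U', 'S', 'V']
    leaf 'U' → 'U'
    leaf 'S' → 'S'
    leaf 'V' → 'V'
  → '(U,S,V)'
  internal I2 with children ['F', 'X', 'I1']
    leaf 'F' → 'F'
    leaf 'X' → 'X'
    internal I1 with children ['R', 'B', 'K']
      leaf 'R' → 'R'
      leaf 'B' → 'B'
      leaf 'K' → 'K'
    → '(R,B,K)'
  → '(F,X,(R,B,K))'
→ '((U,S,V),(F,X,(R,B,K)))'
Final: ((U,S,V),(F,X,(R,B,K)));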